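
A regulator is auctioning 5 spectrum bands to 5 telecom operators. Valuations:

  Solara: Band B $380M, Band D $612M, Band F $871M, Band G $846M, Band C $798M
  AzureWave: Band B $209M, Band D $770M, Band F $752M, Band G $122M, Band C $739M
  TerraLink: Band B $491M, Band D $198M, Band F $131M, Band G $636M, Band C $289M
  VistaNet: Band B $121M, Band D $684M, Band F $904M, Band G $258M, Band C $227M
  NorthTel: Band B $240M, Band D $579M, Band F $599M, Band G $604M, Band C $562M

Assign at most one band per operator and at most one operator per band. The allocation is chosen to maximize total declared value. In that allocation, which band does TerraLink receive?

TerraLink receives Band B.

Optimal: Solara→Band G ($846M), AzureWave→Band D ($770M), TerraLink→Band B ($491M), VistaNet→Band F ($904M), NorthTel→Band C ($562M) — total 846+770+491+904+562 = $3573M.
TerraLink's own top band is Band G ($636M), but forcing TerraLink→Band G and reassigning the rest optimally gives only $3348M — worse by 225.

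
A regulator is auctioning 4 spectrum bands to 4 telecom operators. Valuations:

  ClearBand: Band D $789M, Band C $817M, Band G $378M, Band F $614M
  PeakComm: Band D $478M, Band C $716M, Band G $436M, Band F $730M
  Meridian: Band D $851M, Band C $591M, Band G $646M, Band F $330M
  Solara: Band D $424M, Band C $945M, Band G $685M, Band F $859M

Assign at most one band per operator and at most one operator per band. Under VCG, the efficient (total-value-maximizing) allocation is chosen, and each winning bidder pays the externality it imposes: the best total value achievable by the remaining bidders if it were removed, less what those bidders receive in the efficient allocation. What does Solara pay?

Solara pays $233M.

Efficient allocation: ClearBand→Band D ($789M), PeakComm→Band F ($730M), Meridian→Band G ($646M), Solara→Band C ($945M); total welfare W = $3110M.
Solara receives Band C at value $945M, so the others get W − 945 = $2165M.
Without Solara: best allocation of the remaining 3 bidders over all 4 bands is ClearBand→Band C ($817M), PeakComm→Band F ($730M), Meridian→Band D ($851M), total $2398M.
VCG payment = (others' best without Solara) − (others' welfare with Solara) = 2398 − 2165 = $233M.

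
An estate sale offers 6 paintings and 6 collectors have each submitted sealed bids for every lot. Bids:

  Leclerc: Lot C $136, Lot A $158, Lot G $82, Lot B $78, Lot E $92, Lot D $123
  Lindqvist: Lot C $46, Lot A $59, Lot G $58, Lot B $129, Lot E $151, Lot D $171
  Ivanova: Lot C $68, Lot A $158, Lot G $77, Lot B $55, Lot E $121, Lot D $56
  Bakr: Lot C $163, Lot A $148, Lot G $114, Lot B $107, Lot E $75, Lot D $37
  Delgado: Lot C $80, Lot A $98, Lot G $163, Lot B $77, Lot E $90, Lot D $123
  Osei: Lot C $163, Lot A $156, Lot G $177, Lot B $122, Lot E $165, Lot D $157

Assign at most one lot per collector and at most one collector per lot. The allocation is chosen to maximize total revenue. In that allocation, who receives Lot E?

This is a one-to-one assignment (maximum-weight bipartite matching).
Optimal: Leclerc→Lot D ($123), Lindqvist→Lot B ($129), Ivanova→Lot A ($158), Bakr→Lot C ($163), Delgado→Lot G ($163), Osei→Lot E ($165) — total 123+129+158+163+163+165 = $901.
Column-greedy (each lot in turn goes to its best remaining collector) gives $871, worse by 30.
Next-best assignment: Leclerc→Lot C, Lindqvist→Lot D, Ivanova→Lot A, Bakr→Lot B, Delgado→Lot G, Osei→Lot E = $900.
Swapping Ivanova↔Delgado (Ivanova→Lot G $77, Delgado→Lot A $98) loses 146.
Osei's own top lot is Lot G ($177), but forcing Osei→Lot G and reassigning the rest optimally gives only $871 — worse by 30.

Osei receives Lot E.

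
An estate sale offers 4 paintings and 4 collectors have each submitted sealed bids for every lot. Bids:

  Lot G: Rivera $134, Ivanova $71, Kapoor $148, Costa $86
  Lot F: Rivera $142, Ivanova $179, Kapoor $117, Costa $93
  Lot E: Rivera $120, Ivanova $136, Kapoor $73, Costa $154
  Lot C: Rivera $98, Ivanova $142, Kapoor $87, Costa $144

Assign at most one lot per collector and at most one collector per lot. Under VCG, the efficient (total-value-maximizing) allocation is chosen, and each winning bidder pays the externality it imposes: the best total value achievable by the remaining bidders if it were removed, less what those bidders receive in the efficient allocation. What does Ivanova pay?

Efficient allocation: Rivera→Lot E ($120), Ivanova→Lot F ($179), Kapoor→Lot G ($148), Costa→Lot C ($144); total welfare W = $591.
Ivanova receives Lot F at value $179, so the others get W − 179 = $412.
Without Ivanova: best allocation of the remaining 3 bidders over all 4 lots is Rivera→Lot F ($142), Kapoor→Lot G ($148), Costa→Lot E ($154), total $444.
VCG payment = (others' best without Ivanova) − (others' welfare with Ivanova) = 444 − 412 = $32.

Ivanova pays $32.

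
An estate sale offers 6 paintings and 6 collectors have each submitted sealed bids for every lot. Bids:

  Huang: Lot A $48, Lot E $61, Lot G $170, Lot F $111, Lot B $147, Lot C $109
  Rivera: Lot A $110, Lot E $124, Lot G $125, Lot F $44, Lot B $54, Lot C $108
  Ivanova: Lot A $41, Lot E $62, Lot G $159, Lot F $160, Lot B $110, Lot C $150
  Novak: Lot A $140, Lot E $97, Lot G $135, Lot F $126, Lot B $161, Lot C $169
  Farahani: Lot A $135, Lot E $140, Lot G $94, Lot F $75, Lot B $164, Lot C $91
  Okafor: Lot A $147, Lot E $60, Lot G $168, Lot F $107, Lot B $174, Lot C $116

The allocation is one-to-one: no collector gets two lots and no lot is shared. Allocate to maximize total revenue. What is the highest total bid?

Max total: $934

This is the linear assignment problem.
Optimal: Huang→Lot G ($170), Rivera→Lot E ($124), Ivanova→Lot F ($160), Novak→Lot C ($169), Farahani→Lot B ($164), Okafor→Lot A ($147) — total 170+124+160+169+164+147 = $934.
Max-entry greedy (repeatedly take the single best remaining cell) gives $923, worse by 11.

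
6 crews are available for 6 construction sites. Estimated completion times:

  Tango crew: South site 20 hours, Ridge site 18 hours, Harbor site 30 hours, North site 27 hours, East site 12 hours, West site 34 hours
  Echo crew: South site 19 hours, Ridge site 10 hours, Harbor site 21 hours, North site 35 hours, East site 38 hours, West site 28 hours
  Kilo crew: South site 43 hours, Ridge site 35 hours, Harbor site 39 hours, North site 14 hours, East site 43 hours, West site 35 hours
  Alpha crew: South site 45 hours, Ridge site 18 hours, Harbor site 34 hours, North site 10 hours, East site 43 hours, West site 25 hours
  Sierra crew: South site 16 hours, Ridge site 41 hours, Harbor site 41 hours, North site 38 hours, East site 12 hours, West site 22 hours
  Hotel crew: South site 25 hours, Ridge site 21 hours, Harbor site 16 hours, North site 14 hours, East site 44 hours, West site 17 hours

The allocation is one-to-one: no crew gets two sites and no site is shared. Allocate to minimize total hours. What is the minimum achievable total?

Minimum total: 93 hours

Treat this as an assignment problem: match each crew to one site.
Optimal: Tango crew→East site (12 hours), Echo crew→Ridge site (10 hours), Kilo crew→North site (14 hours), Alpha crew→West site (25 hours), Sierra crew→South site (16 hours), Hotel crew→Harbor site (16 hours) — total 12+10+14+25+16+16 = 93 hours.
Checked against all permutations: 93 hours is optimal.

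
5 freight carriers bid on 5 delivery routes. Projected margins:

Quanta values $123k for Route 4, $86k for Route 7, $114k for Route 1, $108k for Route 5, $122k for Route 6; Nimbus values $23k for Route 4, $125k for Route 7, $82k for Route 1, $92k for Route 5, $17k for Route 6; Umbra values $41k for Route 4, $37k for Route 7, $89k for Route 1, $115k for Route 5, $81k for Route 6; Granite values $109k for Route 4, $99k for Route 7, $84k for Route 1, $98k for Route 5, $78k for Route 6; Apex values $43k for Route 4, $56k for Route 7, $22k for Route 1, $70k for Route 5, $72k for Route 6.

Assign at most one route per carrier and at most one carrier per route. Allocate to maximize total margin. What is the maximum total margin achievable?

This is the linear assignment problem.
Optimal: Quanta→Route 1 ($114k), Nimbus→Route 7 ($125k), Umbra→Route 5 ($115k), Granite→Route 4 ($109k), Apex→Route 6 ($72k) — total 114+125+115+109+72 = $535k.
Max-entry greedy (repeatedly take the single best remaining cell) gives $519k, worse by 16.
Swapping Quanta↔Granite (Quanta→Route 4 $123k, Granite→Route 1 $84k) loses 16.
No other one-to-one assignment exceeds $535k.

Max total: $535k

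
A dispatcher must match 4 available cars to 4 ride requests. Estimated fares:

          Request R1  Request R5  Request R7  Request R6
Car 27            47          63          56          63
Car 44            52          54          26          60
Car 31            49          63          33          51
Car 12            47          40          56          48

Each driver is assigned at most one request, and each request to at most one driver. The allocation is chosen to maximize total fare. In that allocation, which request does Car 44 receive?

Treat this as an assignment problem: match each driver to one request.
Optimal: Car 27→Request R6 ($63), Car 44→Request R1 ($52), Car 31→Request R5 ($63), Car 12→Request R7 ($56) — total 63+52+63+56 = $234.
Max-entry greedy (repeatedly take the single best remaining cell) gives $228, worse by 6.
Car 44's own top request is Request R6 ($60), but forcing Car 44→Request R6 and reassigning the rest optimally gives only $228 — worse by 6.

Car 44 receives Request R1.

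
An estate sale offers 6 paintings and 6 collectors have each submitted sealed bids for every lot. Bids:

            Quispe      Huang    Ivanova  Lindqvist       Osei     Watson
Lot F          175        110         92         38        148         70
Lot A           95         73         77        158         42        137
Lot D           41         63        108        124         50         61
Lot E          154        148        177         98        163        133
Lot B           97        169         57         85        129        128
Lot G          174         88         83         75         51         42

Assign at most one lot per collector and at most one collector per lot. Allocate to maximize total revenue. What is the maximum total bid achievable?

Optimal: Quispe→Lot G ($174), Huang→Lot B ($169), Ivanova→Lot E ($177), Lindqvist→Lot D ($124), Osei→Lot F ($148), Watson→Lot A ($137) — total 174+169+177+124+148+137 = $929.
Max-entry greedy (repeatedly take the single best remaining cell) gives $791, worse by 138.
No other one-to-one assignment exceeds $929.

Maximum total: $929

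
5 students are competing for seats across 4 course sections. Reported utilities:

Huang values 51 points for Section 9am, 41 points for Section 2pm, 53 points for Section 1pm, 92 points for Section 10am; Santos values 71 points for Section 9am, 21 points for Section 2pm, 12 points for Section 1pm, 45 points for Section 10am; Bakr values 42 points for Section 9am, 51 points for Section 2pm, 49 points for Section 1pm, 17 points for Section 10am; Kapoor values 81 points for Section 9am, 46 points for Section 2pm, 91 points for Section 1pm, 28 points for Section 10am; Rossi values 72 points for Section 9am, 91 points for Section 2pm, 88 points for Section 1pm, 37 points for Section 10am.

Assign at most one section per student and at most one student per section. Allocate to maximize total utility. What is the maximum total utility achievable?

Treat this as an assignment problem: match each student to one section.
Optimal: Santos→Section 9am (71 points), Rossi→Section 2pm (91 points), Kapoor→Section 1pm (91 points), Huang→Section 10am (92 points) — total 71+91+91+92 = 345 points.
Row-greedy (each student in turn takes its best remaining section) gives 305 points, worse by 40.
Next-best assignment: Bakr→Section 9am, Rossi→Section 2pm, Kapoor→Section 1pm, Huang→Section 10am = 316 points.
Every other assignment is strictly worse.

Maximum total: 345 points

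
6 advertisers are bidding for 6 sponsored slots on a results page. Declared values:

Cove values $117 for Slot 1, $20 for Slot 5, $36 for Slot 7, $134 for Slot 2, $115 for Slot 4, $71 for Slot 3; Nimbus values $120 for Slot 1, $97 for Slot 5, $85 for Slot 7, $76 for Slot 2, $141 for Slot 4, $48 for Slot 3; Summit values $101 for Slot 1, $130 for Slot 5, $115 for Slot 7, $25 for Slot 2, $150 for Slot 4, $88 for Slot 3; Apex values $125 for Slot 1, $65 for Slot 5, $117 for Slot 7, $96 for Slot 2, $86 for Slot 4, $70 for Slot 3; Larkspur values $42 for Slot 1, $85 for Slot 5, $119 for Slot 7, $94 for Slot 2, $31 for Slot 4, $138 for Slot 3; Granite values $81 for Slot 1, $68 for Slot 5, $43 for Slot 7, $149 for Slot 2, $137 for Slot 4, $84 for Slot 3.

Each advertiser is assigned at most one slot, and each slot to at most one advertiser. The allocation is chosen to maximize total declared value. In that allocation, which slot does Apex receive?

Apex receives Slot 7.

This is the linear assignment problem.
Optimal: Cove→Slot 1 ($117), Nimbus→Slot 4 ($141), Summit→Slot 5 ($130), Apex→Slot 7 ($117), Larkspur→Slot 3 ($138), Granite→Slot 2 ($149) — total 117+141+130+117+138+149 = $792.
Every other assignment is strictly worse.
Apex's own top slot is Slot 1 ($125), but forcing Apex→Slot 1 and reassigning the rest optimally gives only $749 — worse by 43.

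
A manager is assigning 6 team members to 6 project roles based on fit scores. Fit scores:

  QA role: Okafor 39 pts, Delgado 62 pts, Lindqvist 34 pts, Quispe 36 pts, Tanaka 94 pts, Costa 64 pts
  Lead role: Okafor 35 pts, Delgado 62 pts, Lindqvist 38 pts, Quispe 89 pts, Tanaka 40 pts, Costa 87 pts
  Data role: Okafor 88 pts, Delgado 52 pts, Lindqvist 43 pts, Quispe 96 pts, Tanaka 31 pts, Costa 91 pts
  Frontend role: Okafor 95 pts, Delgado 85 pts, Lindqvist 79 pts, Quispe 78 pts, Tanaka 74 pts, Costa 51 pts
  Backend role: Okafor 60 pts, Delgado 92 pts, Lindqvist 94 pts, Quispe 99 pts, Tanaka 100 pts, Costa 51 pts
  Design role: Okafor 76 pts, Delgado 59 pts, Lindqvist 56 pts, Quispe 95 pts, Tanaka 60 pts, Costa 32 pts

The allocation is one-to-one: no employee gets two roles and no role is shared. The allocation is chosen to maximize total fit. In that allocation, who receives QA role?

Optimal: Okafor→Data role (88 pts), Delgado→Frontend role (85 pts), Lindqvist→Backend role (94 pts), Quispe→Design role (95 pts), Tanaka→QA role (94 pts), Costa→Lead role (87 pts) — total 88+85+94+95+94+87 = 543 pts.
Column-greedy (each role in turn goes to its best remaining employee) gives 522 pts, worse by 21.
Tanaka's own top role is Backend role (100 pts), but forcing Tanaka→Backend role and reassigning the rest optimally gives only 511 pts — worse by 32.

Tanaka receives QA role.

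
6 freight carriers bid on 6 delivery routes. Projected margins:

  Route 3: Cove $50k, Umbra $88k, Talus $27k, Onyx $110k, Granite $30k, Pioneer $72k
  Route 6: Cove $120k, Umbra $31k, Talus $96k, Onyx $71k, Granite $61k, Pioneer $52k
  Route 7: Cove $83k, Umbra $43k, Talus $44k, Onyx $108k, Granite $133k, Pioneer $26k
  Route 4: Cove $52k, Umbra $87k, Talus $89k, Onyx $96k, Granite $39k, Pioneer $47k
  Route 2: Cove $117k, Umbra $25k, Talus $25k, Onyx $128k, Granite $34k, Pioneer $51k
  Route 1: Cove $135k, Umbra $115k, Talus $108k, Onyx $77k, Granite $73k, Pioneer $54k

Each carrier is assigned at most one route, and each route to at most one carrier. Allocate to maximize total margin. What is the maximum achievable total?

Maximum total: $657k

Optimal: Cove→Route 6 ($120k), Umbra→Route 1 ($115k), Talus→Route 4 ($89k), Onyx→Route 2 ($128k), Granite→Route 7 ($133k), Pioneer→Route 3 ($72k) — total 120+115+89+128+133+72 = $657k.
Max-entry greedy (repeatedly take the single best remaining cell) gives $627k, worse by 30.
Swapping Talus↔Pioneer (Talus→Route 3 $27k, Pioneer→Route 4 $47k) loses 87.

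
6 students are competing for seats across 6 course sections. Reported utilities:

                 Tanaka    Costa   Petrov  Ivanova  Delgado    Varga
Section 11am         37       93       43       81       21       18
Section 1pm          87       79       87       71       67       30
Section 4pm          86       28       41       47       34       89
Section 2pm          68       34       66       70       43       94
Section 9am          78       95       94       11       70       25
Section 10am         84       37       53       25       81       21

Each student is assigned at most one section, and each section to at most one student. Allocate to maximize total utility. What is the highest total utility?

Optimal: Tanaka→Section 4pm (86 points), Costa→Section 9am (95 points), Petrov→Section 1pm (87 points), Ivanova→Section 11am (81 points), Delgado→Section 10am (81 points), Varga→Section 2pm (94 points) — total 86+95+87+81+81+94 = 524 points.
Row-greedy (each student in turn takes its best remaining section) gives 499 points, worse by 25.
Next-best assignment: Tanaka→Section 4pm, Costa→Section 11am, Petrov→Section 9am, Ivanova→Section 1pm, Delgado→Section 10am, Varga→Section 2pm = 519 points.
Every other assignment is strictly worse.

Maximum total: 524 points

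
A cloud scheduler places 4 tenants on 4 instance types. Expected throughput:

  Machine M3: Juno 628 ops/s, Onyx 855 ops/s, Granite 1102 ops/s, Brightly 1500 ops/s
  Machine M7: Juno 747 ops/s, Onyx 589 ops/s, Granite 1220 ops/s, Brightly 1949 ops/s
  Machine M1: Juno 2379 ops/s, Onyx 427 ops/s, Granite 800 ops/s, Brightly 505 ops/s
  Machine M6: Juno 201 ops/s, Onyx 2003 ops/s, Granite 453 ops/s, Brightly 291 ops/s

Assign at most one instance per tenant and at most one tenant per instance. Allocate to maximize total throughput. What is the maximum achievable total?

This is a one-to-one assignment (maximum-weight bipartite matching).
Optimal: Juno→Machine M1 (2379 ops/s), Onyx→Machine M6 (2003 ops/s), Granite→Machine M3 (1102 ops/s), Brightly→Machine M7 (1949 ops/s) — total 2379+2003+1102+1949 = 7433 ops/s.
Column-greedy (each instance in turn goes to its best remaining tenant) gives 7102 ops/s, worse by 331.
Next-best assignment: Juno→Machine M1, Onyx→Machine M6, Granite→Machine M7, Brightly→Machine M3 = 7102 ops/s.

Max total: 7433 ops/s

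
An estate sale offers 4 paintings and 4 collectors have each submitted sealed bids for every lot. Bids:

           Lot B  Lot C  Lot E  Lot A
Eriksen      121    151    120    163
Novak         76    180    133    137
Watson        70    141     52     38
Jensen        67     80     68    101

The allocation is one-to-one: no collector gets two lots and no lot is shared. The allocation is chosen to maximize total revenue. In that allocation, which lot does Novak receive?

Novak receives Lot E.

This is a one-to-one assignment (maximum-weight bipartite matching).
Optimal: Eriksen→Lot A ($163), Novak→Lot E ($133), Watson→Lot C ($141), Jensen→Lot B ($67) — total 163+133+141+67 = $504.
Max-entry greedy (repeatedly take the single best remaining cell) gives $481, worse by 23.
No other one-to-one assignment exceeds $504.
Novak's own top lot is Lot C ($180), but forcing Novak→Lot C and reassigning the rest optimally gives only $481 — worse by 23.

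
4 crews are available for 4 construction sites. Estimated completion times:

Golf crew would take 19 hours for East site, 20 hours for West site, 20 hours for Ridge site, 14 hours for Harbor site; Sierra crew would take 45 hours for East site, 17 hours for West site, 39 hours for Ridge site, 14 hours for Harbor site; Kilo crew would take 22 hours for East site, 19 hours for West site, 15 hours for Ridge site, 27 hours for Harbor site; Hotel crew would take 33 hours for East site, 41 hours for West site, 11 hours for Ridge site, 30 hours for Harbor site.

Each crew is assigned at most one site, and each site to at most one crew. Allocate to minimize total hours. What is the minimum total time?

Minimum total: 63 hours

This is a one-to-one assignment (minimum-cost bipartite matching).
Optimal: Golf crew→East site (19 hours), Sierra crew→Harbor site (14 hours), Kilo crew→West site (19 hours), Hotel crew→Ridge site (11 hours) — total 19+14+19+11 = 63 hours.
Min-entry greedy (repeatedly take the single cheapest remaining cell) gives 64 hours, worse by 1.
Next-best assignment: Golf crew→Harbor site, Sierra crew→West site, Kilo crew→East site, Hotel crew→Ridge site = 64 hours.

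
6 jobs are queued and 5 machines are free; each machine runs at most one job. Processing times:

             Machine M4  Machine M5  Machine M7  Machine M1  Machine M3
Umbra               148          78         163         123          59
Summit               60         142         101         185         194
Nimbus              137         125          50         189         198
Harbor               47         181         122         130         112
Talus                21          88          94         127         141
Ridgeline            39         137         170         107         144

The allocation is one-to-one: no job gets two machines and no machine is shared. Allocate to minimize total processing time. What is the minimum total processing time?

Min total: 351 min

This is a one-to-one assignment (minimum-cost bipartite matching).
Optimal: Harbor→Machine M4 (47 min), Talus→Machine M5 (88 min), Nimbus→Machine M7 (50 min), Ridgeline→Machine M1 (107 min), Umbra→Machine M3 (59 min) — total 47+88+50+107+59 = 351 min.
Min-entry greedy (repeatedly take the single cheapest remaining cell) gives 379 min, worse by 28.
Next-best assignment: Summit→Machine M4, Talus→Machine M5, Nimbus→Machine M7, Ridgeline→Machine M1, Umbra→Machine M3 = 364 min.
No other one-to-one assignment undercuts 351 min.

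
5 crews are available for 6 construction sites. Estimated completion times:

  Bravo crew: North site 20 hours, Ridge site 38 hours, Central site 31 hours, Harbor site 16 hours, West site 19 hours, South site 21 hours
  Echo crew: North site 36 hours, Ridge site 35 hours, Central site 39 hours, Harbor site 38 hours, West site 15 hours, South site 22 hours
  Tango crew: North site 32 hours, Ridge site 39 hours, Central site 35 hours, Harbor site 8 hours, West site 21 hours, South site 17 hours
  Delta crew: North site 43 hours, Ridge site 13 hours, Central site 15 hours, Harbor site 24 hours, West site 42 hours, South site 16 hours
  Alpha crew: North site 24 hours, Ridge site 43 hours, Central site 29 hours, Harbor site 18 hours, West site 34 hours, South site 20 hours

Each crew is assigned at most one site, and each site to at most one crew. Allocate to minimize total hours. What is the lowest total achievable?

Minimum total: 76 hours

Optimal: Bravo crew→North site (20 hours), Echo crew→West site (15 hours), Tango crew→Harbor site (8 hours), Delta crew→Ridge site (13 hours), Alpha crew→South site (20 hours) — total 20+15+8+13+20 = 76 hours.
Column-greedy (each site in turn goes to its cheapest remaining crew) gives 85 hours, worse by 9.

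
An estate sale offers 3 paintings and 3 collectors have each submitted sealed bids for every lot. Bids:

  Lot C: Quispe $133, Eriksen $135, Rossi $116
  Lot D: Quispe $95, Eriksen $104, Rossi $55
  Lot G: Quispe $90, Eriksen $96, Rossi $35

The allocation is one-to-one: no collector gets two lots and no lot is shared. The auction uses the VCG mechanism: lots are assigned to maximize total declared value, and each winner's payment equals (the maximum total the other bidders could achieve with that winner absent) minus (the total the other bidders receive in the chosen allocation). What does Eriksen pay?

Efficient allocation: Quispe→Lot G ($90), Eriksen→Lot D ($104), Rossi→Lot C ($116); total welfare W = $310.
Eriksen receives Lot D at value $104, so the others get W − 104 = $206.
Without Eriksen: best allocation of the remaining 2 bidders over all 3 lots is Quispe→Lot D ($95), Rossi→Lot C ($116), total $211.
VCG payment = (others' best without Eriksen) − (others' welfare with Eriksen) = 211 − 206 = $5.

Eriksen pays $5.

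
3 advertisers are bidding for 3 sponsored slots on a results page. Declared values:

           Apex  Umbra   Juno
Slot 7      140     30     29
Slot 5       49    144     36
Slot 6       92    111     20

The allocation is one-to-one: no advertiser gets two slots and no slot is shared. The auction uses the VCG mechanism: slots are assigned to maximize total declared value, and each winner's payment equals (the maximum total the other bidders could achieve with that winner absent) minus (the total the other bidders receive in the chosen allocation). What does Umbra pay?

Umbra pays $16.

Efficient allocation: Apex→Slot 7 ($140), Umbra→Slot 5 ($144), Juno→Slot 6 ($20); total welfare W = $304.
Umbra receives Slot 5 at value $144, so the others get W − 144 = $160.
Without Umbra: best allocation of the remaining 2 bidders over all 3 slots is Apex→Slot 7 ($140), Juno→Slot 5 ($36), total $176.
VCG payment = (others' best without Umbra) − (others' welfare with Umbra) = 176 − 160 = $16.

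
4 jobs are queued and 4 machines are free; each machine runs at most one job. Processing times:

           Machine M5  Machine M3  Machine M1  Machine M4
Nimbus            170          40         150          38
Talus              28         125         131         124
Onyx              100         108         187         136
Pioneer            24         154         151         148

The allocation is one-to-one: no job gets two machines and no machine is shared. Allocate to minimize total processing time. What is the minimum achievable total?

Optimal: Nimbus→Machine M4 (38 min), Talus→Machine M1 (131 min), Onyx→Machine M3 (108 min), Pioneer→Machine M5 (24 min) — total 38+131+108+24 = 301 min.
Column-greedy (each machine in turn goes to its cheapest remaining job) gives 331 min, worse by 30.
Next-best assignment: Nimbus→Machine M4, Talus→Machine M5, Onyx→Machine M3, Pioneer→Machine M1 = 325 min.
Every other assignment is strictly worse.

Minimum total: 301 min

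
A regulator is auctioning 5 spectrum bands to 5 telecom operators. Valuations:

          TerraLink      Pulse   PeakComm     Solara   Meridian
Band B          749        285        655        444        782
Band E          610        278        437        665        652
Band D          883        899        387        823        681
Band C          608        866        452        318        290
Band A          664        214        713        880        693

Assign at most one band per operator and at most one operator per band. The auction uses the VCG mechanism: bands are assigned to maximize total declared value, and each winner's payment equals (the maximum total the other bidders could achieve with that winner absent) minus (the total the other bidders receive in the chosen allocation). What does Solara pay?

Solara pays $188M.

Efficient allocation: TerraLink→Band D ($883M), Pulse→Band C ($866M), PeakComm→Band B ($655M), Solara→Band A ($880M), Meridian→Band E ($652M); total welfare W = $3936M.
Solara receives Band A at value $880M, so the others get W − 880 = $3056M.
Without Solara: best allocation of the remaining 4 bidders over all 5 bands is TerraLink→Band D ($883M), Pulse→Band C ($866M), PeakComm→Band A ($713M), Meridian→Band B ($782M), total $3244M.
VCG payment = (others' best without Solara) − (others' welfare with Solara) = 3244 − 3056 = $188M.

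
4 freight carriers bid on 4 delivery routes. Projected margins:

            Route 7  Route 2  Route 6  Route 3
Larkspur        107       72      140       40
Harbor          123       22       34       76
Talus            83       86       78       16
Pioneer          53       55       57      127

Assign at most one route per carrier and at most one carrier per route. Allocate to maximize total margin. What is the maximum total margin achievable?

Maximum total: $476k

This is a one-to-one assignment (maximum-weight bipartite matching).
Optimal: Larkspur→Route 6 ($140k), Harbor→Route 7 ($123k), Talus→Route 2 ($86k), Pioneer→Route 3 ($127k) — total 140+123+86+127 = $476k.
Next-best assignment: Larkspur→Route 2, Harbor→Route 7, Talus→Route 6, Pioneer→Route 3 = $400k.
Checked against all permutations: $476k is optimal.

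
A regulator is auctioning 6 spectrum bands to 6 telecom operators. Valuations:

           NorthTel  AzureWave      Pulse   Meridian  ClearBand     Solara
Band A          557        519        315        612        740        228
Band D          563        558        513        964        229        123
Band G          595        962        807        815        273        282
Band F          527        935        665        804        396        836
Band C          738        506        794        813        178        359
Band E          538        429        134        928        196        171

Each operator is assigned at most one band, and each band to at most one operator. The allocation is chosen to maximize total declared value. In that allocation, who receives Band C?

Pulse receives Band C.

Optimal: NorthTel→Band E ($538M), AzureWave→Band G ($962M), Pulse→Band C ($794M), Meridian→Band D ($964M), ClearBand→Band A ($740M), Solara→Band F ($836M) — total 538+962+794+964+740+836 = $4834M.
Row-greedy (each operator in turn takes its best remaining band) gives $4240M, worse by 594.
Swapping ClearBand↔Pulse (ClearBand→Band C $178M, Pulse→Band A $315M) loses 1041.
Pulse's own top band is Band G ($807M), but forcing Pulse→Band G and reassigning the rest optimally gives only $4607M — worse by 227.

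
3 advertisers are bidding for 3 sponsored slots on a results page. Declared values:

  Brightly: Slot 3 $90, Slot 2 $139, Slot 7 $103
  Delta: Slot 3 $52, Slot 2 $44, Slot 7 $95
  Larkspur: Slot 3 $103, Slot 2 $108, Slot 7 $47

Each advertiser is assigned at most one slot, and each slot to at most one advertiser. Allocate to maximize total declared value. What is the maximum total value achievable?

Maximum total: $337

Optimal: Brightly→Slot 2 ($139), Delta→Slot 7 ($95), Larkspur→Slot 3 ($103) — total 139+95+103 = $337.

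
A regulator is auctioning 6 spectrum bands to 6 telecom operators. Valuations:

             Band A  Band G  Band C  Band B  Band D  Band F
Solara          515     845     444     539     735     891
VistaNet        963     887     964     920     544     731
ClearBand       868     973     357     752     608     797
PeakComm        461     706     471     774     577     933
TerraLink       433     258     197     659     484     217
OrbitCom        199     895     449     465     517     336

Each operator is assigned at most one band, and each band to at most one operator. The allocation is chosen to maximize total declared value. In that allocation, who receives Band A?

Optimal: Solara→Band D ($735M), VistaNet→Band C ($964M), ClearBand→Band A ($868M), PeakComm→Band F ($933M), TerraLink→Band B ($659M), OrbitCom→Band G ($895M) — total 735+964+868+933+659+895 = $5054M.
Row-greedy (each operator in turn takes its best remaining band) gives $4285M, worse by 769.
Swapping ClearBand↔TerraLink (ClearBand→Band B $752M, TerraLink→Band A $433M) loses 342.
Every other assignment is strictly worse.
ClearBand's own top band is Band G ($973M), but forcing ClearBand→Band G and reassigning the rest optimally gives only $4712M — worse by 342.

ClearBand receives Band A.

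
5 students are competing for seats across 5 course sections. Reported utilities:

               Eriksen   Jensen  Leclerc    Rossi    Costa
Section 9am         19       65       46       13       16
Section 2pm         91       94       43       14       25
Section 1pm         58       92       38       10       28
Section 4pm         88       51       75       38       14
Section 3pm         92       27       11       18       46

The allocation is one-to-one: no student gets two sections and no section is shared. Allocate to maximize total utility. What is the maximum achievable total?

Optimal: Eriksen→Section 2pm (91 points), Jensen→Section 1pm (92 points), Leclerc→Section 4pm (75 points), Rossi→Section 9am (13 points), Costa→Section 3pm (46 points) — total 91+92+75+13+46 = 317 points.
Checked against all permutations: 317 points is optimal.

Max total: 317 points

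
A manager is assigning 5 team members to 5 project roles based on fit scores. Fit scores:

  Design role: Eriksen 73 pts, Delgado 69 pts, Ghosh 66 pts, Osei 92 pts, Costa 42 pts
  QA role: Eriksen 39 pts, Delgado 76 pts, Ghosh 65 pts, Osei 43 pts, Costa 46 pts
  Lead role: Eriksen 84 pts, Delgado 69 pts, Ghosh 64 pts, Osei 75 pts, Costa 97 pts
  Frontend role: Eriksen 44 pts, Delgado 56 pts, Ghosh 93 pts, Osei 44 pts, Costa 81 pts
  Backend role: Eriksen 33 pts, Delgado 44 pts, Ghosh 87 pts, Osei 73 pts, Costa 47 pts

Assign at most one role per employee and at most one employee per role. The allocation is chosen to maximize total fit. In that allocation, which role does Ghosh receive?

Ghosh receives Backend role.

This is the linear assignment problem.
Optimal: Eriksen→Lead role (84 pts), Delgado→QA role (76 pts), Ghosh→Backend role (87 pts), Osei→Design role (92 pts), Costa→Frontend role (81 pts) — total 84+76+87+92+81 = 420 pts.
Row-greedy (each employee in turn takes its best remaining role) gives 392 pts, worse by 28.
Swapping Ghosh↔Delgado (Ghosh→QA role 65 pts, Delgado→Backend role 44 pts) loses 54.
Ghosh's own top role is Frontend role (93 pts), but forcing Ghosh→Frontend role and reassigning the rest optimally gives only 412 pts — worse by 8.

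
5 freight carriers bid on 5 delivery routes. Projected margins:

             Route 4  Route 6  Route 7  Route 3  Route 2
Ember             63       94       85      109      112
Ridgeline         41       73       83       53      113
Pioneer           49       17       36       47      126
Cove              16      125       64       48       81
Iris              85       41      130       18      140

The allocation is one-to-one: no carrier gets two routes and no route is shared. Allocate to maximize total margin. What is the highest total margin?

Treat this as an assignment problem: match each carrier to one route.
Optimal: Ember→Route 3 ($109k), Ridgeline→Route 4 ($41k), Pioneer→Route 2 ($126k), Cove→Route 6 ($125k), Iris→Route 7 ($130k) — total 109+41+126+125+130 = $531k.
Row-greedy (each carrier in turn takes its best remaining route) gives $387k, worse by 144.
Swapping Ember↔Ridgeline (Ember→Route 4 $63k, Ridgeline→Route 3 $53k) loses 34.

Maximum total: $531k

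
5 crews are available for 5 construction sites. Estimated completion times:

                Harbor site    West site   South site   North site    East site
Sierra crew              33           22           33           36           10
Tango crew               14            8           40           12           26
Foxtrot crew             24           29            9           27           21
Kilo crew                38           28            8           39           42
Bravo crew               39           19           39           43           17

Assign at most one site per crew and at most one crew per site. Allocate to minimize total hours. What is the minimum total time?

Minimum total: 73 hours

Optimal: Sierra crew→East site (10 hours), Tango crew→North site (12 hours), Foxtrot crew→Harbor site (24 hours), Kilo crew→South site (8 hours), Bravo crew→West site (19 hours) — total 10+12+24+8+19 = 73 hours.
Column-greedy (each site in turn goes to its cheapest remaining crew) gives 78 hours, worse by 5.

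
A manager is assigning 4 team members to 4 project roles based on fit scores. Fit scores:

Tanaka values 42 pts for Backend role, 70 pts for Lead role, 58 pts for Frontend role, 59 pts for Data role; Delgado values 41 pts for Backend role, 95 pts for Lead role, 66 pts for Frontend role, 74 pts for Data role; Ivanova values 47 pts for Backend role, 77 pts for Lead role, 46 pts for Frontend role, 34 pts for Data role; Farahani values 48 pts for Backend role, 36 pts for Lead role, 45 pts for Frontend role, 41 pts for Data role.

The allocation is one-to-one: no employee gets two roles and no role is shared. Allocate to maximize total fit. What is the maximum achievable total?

Maximum total: 257 pts

This is a one-to-one assignment (maximum-weight bipartite matching).
Optimal: Tanaka→Frontend role (58 pts), Delgado→Data role (74 pts), Ivanova→Lead role (77 pts), Farahani→Backend role (48 pts) — total 58+74+77+48 = 257 pts.
Column-greedy (each role in turn goes to its best remaining employee) gives 235 pts, worse by 22.
Next-best assignment: Tanaka→Data role, Delgado→Frontend role, Ivanova→Lead role, Farahani→Backend role = 250 pts.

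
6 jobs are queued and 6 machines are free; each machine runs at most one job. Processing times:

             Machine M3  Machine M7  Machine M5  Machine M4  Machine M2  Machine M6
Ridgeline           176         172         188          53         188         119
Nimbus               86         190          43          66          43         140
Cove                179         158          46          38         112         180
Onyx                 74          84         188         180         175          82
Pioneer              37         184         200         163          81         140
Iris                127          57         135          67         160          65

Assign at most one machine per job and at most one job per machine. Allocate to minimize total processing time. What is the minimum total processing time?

Min total: 318 min

This is a one-to-one assignment (minimum-cost bipartite matching).
Optimal: Ridgeline→Machine M4 (53 min), Nimbus→Machine M2 (43 min), Cove→Machine M5 (46 min), Onyx→Machine M6 (82 min), Pioneer→Machine M3 (37 min), Iris→Machine M7 (57 min) — total 53+43+46+82+37+57 = 318 min.
Swapping Pioneer↔Cove (Pioneer→Machine M5 200 min, Cove→Machine M3 179 min) adds 296.
Every other assignment is strictly worse.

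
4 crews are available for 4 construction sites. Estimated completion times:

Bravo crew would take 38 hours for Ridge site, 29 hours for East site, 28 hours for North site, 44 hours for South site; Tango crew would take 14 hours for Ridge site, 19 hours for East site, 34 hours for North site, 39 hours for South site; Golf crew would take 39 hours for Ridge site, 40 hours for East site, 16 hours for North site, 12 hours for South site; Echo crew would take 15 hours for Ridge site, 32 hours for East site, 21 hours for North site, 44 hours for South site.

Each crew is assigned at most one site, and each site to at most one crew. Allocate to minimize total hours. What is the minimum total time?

Min total: 74 hours

Optimal: Bravo crew→North site (28 hours), Tango crew→East site (19 hours), Golf crew→South site (12 hours), Echo crew→Ridge site (15 hours) — total 28+19+12+15 = 74 hours.
Column-greedy (each site in turn goes to its cheapest remaining crew) gives 103 hours, worse by 29.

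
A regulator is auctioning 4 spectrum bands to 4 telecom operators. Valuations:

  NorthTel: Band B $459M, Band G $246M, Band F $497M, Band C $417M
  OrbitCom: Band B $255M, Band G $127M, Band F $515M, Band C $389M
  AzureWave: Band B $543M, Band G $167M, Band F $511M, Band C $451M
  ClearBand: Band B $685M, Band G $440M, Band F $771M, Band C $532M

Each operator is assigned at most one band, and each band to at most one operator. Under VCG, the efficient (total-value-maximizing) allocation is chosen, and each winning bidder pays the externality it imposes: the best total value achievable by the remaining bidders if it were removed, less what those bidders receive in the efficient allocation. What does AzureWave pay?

AzureWave pays $213M.

Efficient allocation: NorthTel→Band G ($246M), OrbitCom→Band C ($389M), AzureWave→Band B ($543M), ClearBand→Band F ($771M); total welfare W = $1949M.
AzureWave receives Band B at value $543M, so the others get W − 543 = $1406M.
Without AzureWave: best allocation of the remaining 3 bidders over all 4 bands is NorthTel→Band B ($459M), OrbitCom→Band C ($389M), ClearBand→Band F ($771M), total $1619M.
VCG payment = (others' best without AzureWave) − (others' welfare with AzureWave) = 1619 − 1406 = $213M.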